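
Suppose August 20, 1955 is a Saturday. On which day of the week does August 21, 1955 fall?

Within August 1955: 21 − 20 = 1 day.
1 mod 7 = 1, so 1 day after Saturday is Sunday.

Sunday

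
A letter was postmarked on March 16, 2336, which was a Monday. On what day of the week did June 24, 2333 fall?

Saturday

Count forward from the earlier date (June 24, 2333) to the later (March 16, 2336):
Day-of-year of June 24, 2333: 175.
Day-of-year of March 16, 2336: 76.
2333 has 365 days, so 365 − 175 = 190 days remain in 2333.
Full years: 2334: 365; 2335: 365. Sum = 730.
Total: 190 + 730 + 76 = 996 days.
996 mod 7 = 2, so 2 days before Monday is Saturday.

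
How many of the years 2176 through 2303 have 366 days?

Years divisible by 4: 2176, 2180, …, 2300 — 32 in all.
Of these, 2200, 2300 are divisible by 100 but not 400, so not leap.
Leap years: 32 − 2 = 30.

30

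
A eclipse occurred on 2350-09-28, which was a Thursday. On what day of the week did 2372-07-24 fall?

Monday

Day-of-year of September 28, 2350: 271.
Day-of-year of July 24, 2372: 206.
2350 has 365 days, so 365 − 271 = 94 days remain in 2350.
Full years 2351–2371: 16 common + 5 leap = 16×365 + 5×366 = 7670 days.
Total: 94 + 7670 + 206 = 7970 days.
7970 mod 7 = 4, so 4 days after Thursday is Monday.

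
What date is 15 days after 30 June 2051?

15 July 2051

Count 15 days after June 30, 2051:
June 2051: 30 − 30 = 0 days remain.
July 1–15, 2051: 15 days.
Total: 0 + 15 = 15 days.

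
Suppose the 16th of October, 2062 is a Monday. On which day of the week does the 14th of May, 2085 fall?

Monday

Day-of-year of October 16, 2062: 289.
Day-of-year of May 14, 2085: 134.
2062 has 365 days, so 365 − 289 = 76 days remain in 2062.
Full years 2063–2084: 16 common + 6 leap = 16×365 + 6×366 = 8036 days.
Total: 76 + 8036 + 134 = 8246 days.
8246 is a multiple of 7, so the 14th of May, 2085 falls on the same weekday: Monday.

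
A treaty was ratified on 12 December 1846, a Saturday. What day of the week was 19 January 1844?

Count forward from the earlier date (January 19, 1844) to the later (December 12, 1846):
Day-of-year of January 19, 1844: 19.
Day-of-year of December 12, 1846: 346.
1844 has 366 days, so 366 − 19 = 347 days remain in 1844.
Full years: 1845: 365. Sum = 365.
Total: 347 + 365 + 346 = 1058 days.
1058 mod 7 = 1, so 1 day before Saturday is Friday.

Friday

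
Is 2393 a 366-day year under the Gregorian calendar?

2393 is not a leap year.

No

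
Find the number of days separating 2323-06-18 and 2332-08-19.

3350

From June 18, 2323 to June 18, 2332: 9 years, of which 3 contain a Feb 29 — 6×365 + 3×366 = 3288 days.
June 2332: 30 − 18 = 12 days remain.
Then July (31): 31 days.
August 1–19, 2332: 19 days.
Residual: 62 days.
Total: 3350 days.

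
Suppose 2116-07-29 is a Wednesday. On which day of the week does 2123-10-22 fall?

From July 29, 2116 to July 29, 2123: 7 years, of which 1 contains a Feb 29 — 6×365 + 1×366 = 2556 days.
July 2123: 31 − 29 = 2 days remain.
Then August (31), September (30): 31 + 30 = 61 days.
October 1–22, 2123: 22 days.
Residual: 85 days.
Total: 2641 days.
2641 mod 7 = 2, so 2 days after Wednesday is Friday.

Friday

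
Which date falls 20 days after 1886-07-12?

1886-08-01

Count 20 days after July 12, 1886:
July 1886: 31 − 12 = 19 days remain.
August 1, 1886: 1 day.
Total: 19 + 1 = 20 days.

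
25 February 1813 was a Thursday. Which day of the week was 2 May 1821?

Day-of-year of February 25, 1813: 56.
Day-of-year of May 2, 1821: 122.
1813 has 365 days, so 365 − 56 = 309 days remain in 1813.
Full years 1814–1820: 5 common + 2 leap = 5×365 + 2×366 = 2557 days.
Total: 309 + 2557 + 122 = 2988 days.
2988 mod 7 = 6, so 6 days after Thursday is Wednesday.

Wednesday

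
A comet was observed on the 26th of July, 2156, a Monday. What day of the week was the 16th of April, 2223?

From July 26, 2156 to July 26, 2222: 66 years, of which 15 contain a Feb 29 — 51×365 + 15×366 = 24105 days.
(2200 is not a leap year (divisible by 100 but not 400).)
July 2222: 31 − 26 = 5 days remain.
Then August (31), September (30), October (31), November (30), December (31), January (31), February 2223 (28), March (31): 31 + 30 + 31 + 30 + 31 + 31 + 28 + 31 = 243 days.
April 1–16, 2223: 16 days.
Residual: 264 days.
Total: 24369 days.
24369 mod 7 = 2, so 2 days after Monday is Wednesday.

Wednesday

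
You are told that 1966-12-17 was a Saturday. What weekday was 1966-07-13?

Wednesday

Count forward from the earlier date (July 13, 1966) to the later (December 17, 1966):
July 1966: 31 − 13 = 18 days remain.
Then August (31), September (30), October (31), November (30): 31 + 30 + 31 + 30 = 122 days.
December 1–17, 1966: 17 days.
Total: 18 + 122 + 17 = 157 days.
157 mod 7 = 3, so 3 days before Saturday is Wednesday.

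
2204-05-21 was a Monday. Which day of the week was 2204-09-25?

Tuesday

May 2204: 31 − 21 = 10 days remain.
Then June (30), July (31), August (31): 30 + 31 + 31 = 92 days.
September 1–25, 2204: 25 days.
Total: 10 + 92 + 25 = 127 days.
127 mod 7 = 1, so 1 day after Monday is Tuesday.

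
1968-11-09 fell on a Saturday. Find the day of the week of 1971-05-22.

November 9, 1968 → November 9, 1969: 365 days.
November 9, 1969 → November 9, 1970: 365 days.
November 1970: 30 − 9 = 21 days remain.
Then December (31), January (31), February 1971 (28), March (31), April (30): 31 + 31 + 28 + 31 + 30 = 151 days.
May 1–22, 1971: 22 days.
Residual: 194 days.
Total: 924 days.
924 is a multiple of 7, so 1971-05-22 falls on the same weekday: Saturday.

Saturday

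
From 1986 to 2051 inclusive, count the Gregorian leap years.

Years divisible by 4: 1988, 1992, …, 2048 — 16 in all.
2000 is divisible by 400, so still leap.
No century exceptions apply. Count: 16.

16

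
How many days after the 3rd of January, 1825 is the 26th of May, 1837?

4526

From January 3, 1825 to January 3, 1837: 12 years, of which 3 contain a Feb 29 — 9×365 + 3×366 = 4383 days.
January 1837: 31 − 3 = 28 days remain.
Then February 1837 (28), March (31), April (30): 28 + 31 + 30 = 89 days.
May 1–26, 1837: 26 days.
Residual: 143 days.
Total: 4526 days.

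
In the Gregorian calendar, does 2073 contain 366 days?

No

2073 is not a leap year.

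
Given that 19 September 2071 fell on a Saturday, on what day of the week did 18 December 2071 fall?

Friday

September 2071: 30 − 19 = 11 days remain.
Then October (31), November (30): 31 + 30 = 61 days.
December 1–18, 2071: 18 days.
Total: 11 + 61 + 18 = 90 days.
90 mod 7 = 6, so 6 days after Saturday is Friday.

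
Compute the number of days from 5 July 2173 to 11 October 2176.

July 5, 2173 → July 5, 2174: 365 days.
July 5, 2174 → July 5, 2175: 365 days.
July 5, 2175 → July 5, 2176: 366 days (2176 is a leap year).
July 2176: 31 − 5 = 26 days remain.
Then August (31), September (30): 31 + 30 = 61 days.
October 1–11, 2176: 11 days.
Residual: 98 days.
Total: 1194 days.

1194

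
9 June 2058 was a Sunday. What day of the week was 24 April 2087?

Thursday

Day-of-year of June 9, 2058: 160.
Day-of-year of April 24, 2087: 114.
2058 has 365 days, so 365 − 160 = 205 days remain in 2058.
Full years 2059–2086: 21 common + 7 leap = 21×365 + 7×366 = 10227 days.
Total: 205 + 10227 + 114 = 10546 days.
10546 mod 7 = 4, so 4 days after Sunday is Thursday.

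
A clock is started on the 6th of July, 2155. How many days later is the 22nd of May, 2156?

321

July 2155: 31 − 6 = 25 days remain.
Then 9 full months totalling 274 days.
May 1–22, 2156: 22 days.
Residual: 321 days.
Total: 321 days.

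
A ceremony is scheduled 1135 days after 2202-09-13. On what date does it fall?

2205-10-22

Count 1135 days after September 13, 2202:
September 13, 2202 → September 13, 2203: 365 days.
September 13, 2203 → September 13, 2204: 366 days (2204 is a leap year).
September 13, 2204 → September 13, 2205: 365 days.
September 2205: 30 − 13 = 17 days remain.
October 1–22, 2205: 22 days.
Residual: 39 days.
Total: 1135 days.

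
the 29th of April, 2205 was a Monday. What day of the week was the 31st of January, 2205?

Count forward from the earlier date (January 31, 2205) to the later (April 29, 2205):
January 2205: 31 − 31 = 0 days remain.
Then February 2205 (28), March (31): 28 + 31 = 59 days.
April 1–29, 2205: 29 days.
Total: 0 + 59 + 29 = 88 days.
88 mod 7 = 4, so 4 days before Monday is Thursday.

Thursday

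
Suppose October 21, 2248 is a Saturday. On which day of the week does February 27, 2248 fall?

Count forward from the earlier date (February 27, 2248) to the later (October 21, 2248):
February 2248: 29 − 27 = 2 days remain (2248 is a leap year, so February has 29 days).
Then March (31), April (30), May (31), June (30), July (31), August (31), September (30): 31 + 30 + 31 + 30 + 31 + 31 + 30 = 214 days.
October 1–21, 2248: 21 days.
Total: 2 + 214 + 21 = 237 days.
237 mod 7 = 6, so 6 days before Saturday is Sunday.

Sunday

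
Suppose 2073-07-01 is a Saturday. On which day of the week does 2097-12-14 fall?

Saturday

Day-of-year of July 1, 2073: 182.
Day-of-year of December 14, 2097: 348.
2073 has 365 days, so 365 − 182 = 183 days remain in 2073.
Full years 2074–2096: 17 common + 6 leap = 17×365 + 6×366 = 8401 days.
Total: 183 + 8401 + 348 = 8932 days.
8932 is a multiple of 7, so 2097-12-14 falls on the same weekday: Saturday.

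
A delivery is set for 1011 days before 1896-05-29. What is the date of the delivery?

1893-08-22

Count 1011 days before May 29, 1896:
Day-of-year of August 22, 1893: 234.
Day-of-year of May 29, 1896: 150.
1893 has 365 days, so 365 − 234 = 131 days remain in 1893.
Full years: 1894: 365; 1895: 365. Sum = 730.
Total: 131 + 730 + 150 = 1011 days.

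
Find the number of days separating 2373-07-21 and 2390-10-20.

6300

From July 21, 2373 to July 21, 2390: 17 years, of which 4 contain a Feb 29 — 13×365 + 4×366 = 6209 days.
July 2390: 31 − 21 = 10 days remain.
Then August (31), September (30): 31 + 30 = 61 days.
October 1–20, 2390: 20 days.
Residual: 91 days.
Total: 6300 days.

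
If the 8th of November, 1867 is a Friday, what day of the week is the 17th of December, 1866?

Count forward from the earlier date (December 17, 1866) to the later (November 8, 1867):
December 1866: 31 − 17 = 14 days remain.
Then 10 full months totalling 304 days.
November 1–8, 1867: 8 days.
Residual: 326 days.
Total: 326 days.
326 mod 7 = 4, so 4 days before Friday is Monday.

Monday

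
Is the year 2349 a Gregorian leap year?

2349 is not a leap year.

No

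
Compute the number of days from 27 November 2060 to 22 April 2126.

Day-of-year of November 27, 2060: 332.
Day-of-year of April 22, 2126: 112.
2060 has 366 days, so 366 − 332 = 34 days remain in 2060.
Full years 2061–2125: 50 common + 15 leap = 50×365 + 15×366 = 23740 days.
Total: 34 + 23740 + 112 = 23886 days.

23886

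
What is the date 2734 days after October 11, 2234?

April 6, 2242

Count 2734 days after October 11, 2234:
From October 11, 2234 to October 11, 2241: 7 years, of which 2 contain a Feb 29 — 5×365 + 2×366 = 2557 days.
October 2241: 31 − 11 = 20 days remain.
Then November (30), December (31), January (31), February 2242 (28), March (31): 30 + 31 + 31 + 28 + 31 = 151 days.
April 1–6, 2242: 6 days.
Residual: 177 days.
Total: 2734 days.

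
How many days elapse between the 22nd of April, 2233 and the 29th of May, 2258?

9168

Day-of-year of April 22, 2233: 112.
Day-of-year of May 29, 2258: 149.
2233 has 365 days, so 365 − 112 = 253 days remain in 2233.
Full years 2234–2257: 18 common + 6 leap = 18×365 + 6×366 = 8766 days.
Total: 253 + 8766 + 149 = 9168 days.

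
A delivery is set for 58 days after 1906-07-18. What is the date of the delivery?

1906-09-14

Count 58 days after July 18, 1906:
July 1906: 31 − 18 = 13 days remain.
Then August (31): 31 days.
September 1–14, 1906: 14 days.
Total: 13 + 31 + 14 = 58 days.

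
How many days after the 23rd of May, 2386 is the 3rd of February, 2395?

3178

Day-of-year of May 23, 2386: 143.
Day-of-year of February 3, 2395: 34.
2386 has 365 days, so 365 − 143 = 222 days remain in 2386.
Full years 2387–2394: 6 common + 2 leap = 6×365 + 2×366 = 2922 days.
Total: 222 + 2922 + 34 = 3178 days.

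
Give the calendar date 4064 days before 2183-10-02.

2172-08-16

Count 4064 days before October 2, 2183:
Day-of-year of August 16, 2172: 229.
Day-of-year of October 2, 2183: 275.
2172 has 366 days, so 366 − 229 = 137 days remain in 2172.
Full years 2173–2182: 8 common + 2 leap = 8×365 + 2×366 = 3652 days.
Total: 137 + 3652 + 275 = 4064 days.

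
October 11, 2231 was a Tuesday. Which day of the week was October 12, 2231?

Within October 2231: 12 − 11 = 1 day.
1 mod 7 = 1, so 1 day after Tuesday is Wednesday.

Wednesday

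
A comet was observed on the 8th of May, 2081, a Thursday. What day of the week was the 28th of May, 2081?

Within May 2081: 28 − 8 = 20 days.
20 mod 7 = 6, so 6 days after Thursday is Wednesday.

Wednesday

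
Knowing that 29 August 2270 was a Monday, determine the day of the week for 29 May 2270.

Count forward from the earlier date (May 29, 2270) to the later (August 29, 2270):
May 2270: 31 − 29 = 2 days remain.
Then June (30), July (31): 30 + 31 = 61 days.
August 1–29, 2270: 29 days.
Total: 2 + 61 + 29 = 92 days.
92 mod 7 = 1, so 1 day before Monday is Sunday.

Sunday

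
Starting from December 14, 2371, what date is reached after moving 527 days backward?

July 5, 2370

Count 527 days before December 14, 2371:
Day-of-year of July 5, 2370: 186.
Day-of-year of December 14, 2371: 348.
2370 has 365 days, so 365 − 186 = 179 days remain in 2370.
Total: 179 + 348 = 527 days.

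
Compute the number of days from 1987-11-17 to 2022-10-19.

Day-of-year of November 17, 1987: 321.
Day-of-year of October 19, 2022: 292.
1987 has 365 days, so 365 − 321 = 44 days remain in 1987.
Full years 1988–2021: 25 common + 9 leap = 25×365 + 9×366 = 12419 days.
Total: 44 + 12419 + 292 = 12755 days.

12755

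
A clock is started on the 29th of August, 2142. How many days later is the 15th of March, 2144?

August 2142: 31 − 29 = 2 days remain.
Then 18 full months totalling 547 days.
March 1–15, 2144: 15 days.
Total: 2 + 547 + 15 = 564 days.

564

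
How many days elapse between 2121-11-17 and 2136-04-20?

From November 17, 2121 to November 17, 2135: 14 years, of which 3 contain a Feb 29 — 11×365 + 3×366 = 5113 days.
November 2135: 30 − 17 = 13 days remain.
Then December (31), January (31), February 2136 (29), March (31): 31 + 31 + 29 + 31 = 122 days.
April 1–20, 2136: 20 days.
Residual: 155 days.
Total: 5268 days.

5268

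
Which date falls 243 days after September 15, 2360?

May 16, 2361

Count 243 days after September 15, 2360:
September 2360: 30 − 15 = 15 days remain.
Then October (31), November (30), December (31), January (31), February 2361 (28), March (31), April (30): 31 + 30 + 31 + 31 + 28 + 31 + 30 = 212 days.
May 1–16, 2361: 16 days.
Total: 15 + 212 + 16 = 243 days.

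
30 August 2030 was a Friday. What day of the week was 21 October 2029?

Sunday

Count forward from the earlier date (October 21, 2029) to the later (August 30, 2030):
Day-of-year of October 21, 2029: 294.
Day-of-year of August 30, 2030: 242.
2029 has 365 days, so 365 − 294 = 71 days remain in 2029.
Total: 71 + 242 = 313 days.
313 mod 7 = 5, so 5 days before Friday is Sunday.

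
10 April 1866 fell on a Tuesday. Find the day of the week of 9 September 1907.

Day-of-year of April 10, 1866: 100.
Day-of-year of September 9, 1907: 252.
1866 has 365 days, so 365 − 100 = 265 days remain in 1866.
Full years 1867–1906: 31 common + 9 leap = 31×365 + 9×366 = 14609 days.
Total: 265 + 14609 + 252 = 15126 days.
15126 mod 7 = 6, so 6 days after Tuesday is Monday.

Monday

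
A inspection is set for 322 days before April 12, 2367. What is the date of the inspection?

May 25, 2366

Count 322 days before April 12, 2367:
May 2366: 31 − 25 = 6 days remain.
Then 10 full months totalling 304 days.
April 1–12, 2367: 12 days.
Total: 6 + 304 + 12 = 322 days.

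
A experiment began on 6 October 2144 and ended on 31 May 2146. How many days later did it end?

October 2144: 31 − 6 = 25 days remain.
Then 18 full months totalling 546 days.
May 1–31, 2146: 31 days.
Total: 25 + 546 + 31 = 602 days.

602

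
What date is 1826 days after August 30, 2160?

August 30, 2165

Count 1826 days after August 30, 2160:
Day-of-year of August 30, 2160: 243.
Day-of-year of August 30, 2165: 242.
2160 has 366 days, so 366 − 243 = 123 days remain in 2160.
Full years: 2161: 365; 2162: 365; 2163: 365; 2164: 366. Sum = 1461.
Total: 123 + 1461 + 242 = 1826 days.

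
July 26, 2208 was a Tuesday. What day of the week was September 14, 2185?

Count forward from the earlier date (September 14, 2185) to the later (July 26, 2208):
From September 14, 2185 to September 14, 2207: 22 years, of which 4 contain a Feb 29 — 18×365 + 4×366 = 8034 days.
(2200 is not a leap year (divisible by 100 but not 400).)
September 2207: 30 − 14 = 16 days remain.
Then 9 full months totalling 274 days.
July 1–26, 2208: 26 days.
Residual: 316 days.
Total: 8350 days.
8350 mod 7 = 6, so 6 days before Tuesday is Wednesday.

Wednesday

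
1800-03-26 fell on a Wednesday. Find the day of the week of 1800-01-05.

Sunday

Count forward from the earlier date (January 5, 1800) to the later (March 26, 1800):
January 1800: 31 − 5 = 26 days remain.
Then February 1800 (28): 28 days.
March 1–26, 1800: 26 days.
Total: 26 + 28 + 26 = 80 days.
80 mod 7 = 3, so 3 days before Wednesday is Sunday.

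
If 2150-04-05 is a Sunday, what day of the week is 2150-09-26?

April 2150: 30 − 5 = 25 days remain.
Then May (31), June (30), July (31), August (31): 31 + 30 + 31 + 31 = 123 days.
September 1–26, 2150: 26 days.
Total: 25 + 123 + 26 = 174 days.
174 mod 7 = 6, so 6 days after Sunday is Saturday.

Saturday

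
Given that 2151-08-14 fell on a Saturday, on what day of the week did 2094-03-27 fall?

Saturday

Count forward from the earlier date (March 27, 2094) to the later (August 14, 2151):
From March 27, 2094 to March 27, 2151: 57 years, of which 13 contain a Feb 29 — 44×365 + 13×366 = 20818 days.
(2100 is not a leap year (divisible by 100 but not 400).)
March 2151: 31 − 27 = 4 days remain.
Then April (30), May (31), June (30), July (31): 30 + 31 + 30 + 31 = 122 days.
August 1–14, 2151: 14 days.
Residual: 140 days.
Total: 20958 days.
20958 is a multiple of 7, so 2094-03-27 falls on the same weekday: Saturday.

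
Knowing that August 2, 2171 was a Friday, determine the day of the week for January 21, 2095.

Friday

Count forward from the earlier date (January 21, 2095) to the later (August 2, 2171):
From January 21, 2095 to January 21, 2171: 76 years, of which 18 contain a Feb 29 — 58×365 + 18×366 = 27758 days.
(2100 is not a leap year (divisible by 100 but not 400).)
January 2171: 31 − 21 = 10 days remain.
Then February 2171 (28), March (31), April (30), May (31), June (30), July (31): 28 + 31 + 30 + 31 + 30 + 31 = 181 days.
August 1–2, 2171: 2 days.
Residual: 193 days.
Total: 27951 days.
27951 is a multiple of 7, so January 21, 2095 falls on the same weekday: Friday.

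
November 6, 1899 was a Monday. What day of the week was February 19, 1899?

Count forward from the earlier date (February 19, 1899) to the later (November 6, 1899):
February 1899: 28 − 19 = 9 days remain (1899 is not a leap year, so February has 28 days).
Then March (31), April (30), May (31), June (30), July (31), August (31), September (30), October (31): 31 + 30 + 31 + 30 + 31 + 31 + 30 + 31 = 245 days.
November 1–6, 1899: 6 days.
Total: 9 + 245 + 6 = 260 days.
260 mod 7 = 1, so 1 day before Monday is Sunday.

Sunday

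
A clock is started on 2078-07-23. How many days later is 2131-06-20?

19324

Day-of-year of July 23, 2078: 204.
Day-of-year of June 20, 2131: 171.
2078 has 365 days, so 365 − 204 = 161 days remain in 2078.
Full years 2079–2130: 40 common + 12 leap = 40×365 + 12×366 = 18992 days.
Total: 161 + 18992 + 171 = 19324 days.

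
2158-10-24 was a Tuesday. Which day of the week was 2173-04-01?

Thursday

From October 24, 2158 to October 24, 2172: 14 years, of which 4 contain a Feb 29 — 10×365 + 4×366 = 5114 days.
October 2172: 31 − 24 = 7 days remain.
Then November (30), December (31), January (31), February 2173 (28), March (31): 30 + 31 + 31 + 28 + 31 = 151 days.
April 1, 2173: 1 day.
Residual: 159 days.
Total: 5273 days.
5273 mod 7 = 2, so 2 days after Tuesday is Thursday.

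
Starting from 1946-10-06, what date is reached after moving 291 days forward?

1947-07-24

Count 291 days after October 6, 1946:
October 1946: 31 − 6 = 25 days remain.
Then November (30), December (31), January (31), February 1947 (28), March (31), April (30), May (31), June (30): 30 + 31 + 31 + 28 + 31 + 30 + 31 + 30 = 242 days.
July 1–24, 1947: 24 days.
Residual: 291 days.
Total: 291 days.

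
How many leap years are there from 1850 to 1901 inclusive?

12

Years divisible by 4: 1852, 1856, …, 1900 — 13 in all.
Of these, 1900 is divisible by 100 but not 400, so not leap.
Leap years: 13 − 1 = 12.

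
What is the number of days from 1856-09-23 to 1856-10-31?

September 1856: 30 − 23 = 7 days remain.
October 1–31, 1856: 31 days.
Total: 7 + 31 = 38 days.

38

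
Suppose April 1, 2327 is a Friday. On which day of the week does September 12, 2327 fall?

April 2327: 30 − 1 = 29 days remain.
Then May (31), June (30), July (31), August (31): 31 + 30 + 31 + 31 = 123 days.
September 1–12, 2327: 12 days.
Total: 29 + 123 + 12 = 164 days.
164 mod 7 = 3, so 3 days after Friday is Monday.

Monday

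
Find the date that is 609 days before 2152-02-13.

2150-06-14

Count 609 days before February 13, 2152:
June 14, 2150 → June 14, 2151: 365 days.
June 2151: 30 − 14 = 16 days remain.
Then July (31), August (31), September (30), October (31), November (30), December (31), January (31): 31 + 31 + 30 + 31 + 30 + 31 + 31 = 215 days.
February 1–13, 2152: 13 days (2152 is a leap year).
Residual: 244 days.
Total: 609 days.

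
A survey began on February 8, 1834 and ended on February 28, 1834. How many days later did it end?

20

Within February 1834: 28 − 8 = 20 days.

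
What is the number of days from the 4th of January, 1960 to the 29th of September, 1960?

January 1960: 31 − 4 = 27 days remain.
Then February 1960 (29), March (31), April (30), May (31), June (30), July (31), August (31): 29 + 31 + 30 + 31 + 30 + 31 + 31 = 213 days.
September 1–29, 1960: 29 days.
Total: 27 + 213 + 29 = 269 days.

269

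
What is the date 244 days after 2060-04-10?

2060-12-10

Count 244 days after April 10, 2060:
April 2060: 30 − 10 = 20 days remain.
Then May (31), June (30), July (31), August (31), September (30), October (31), November (30): 31 + 30 + 31 + 31 + 30 + 31 + 30 = 214 days.
December 1–10, 2060: 10 days.
Total: 20 + 214 + 10 = 244 days.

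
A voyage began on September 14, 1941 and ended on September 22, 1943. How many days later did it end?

September 14, 1941 → September 14, 1942: 365 days.
September 14, 1942 → September 14, 1943: 365 days.
Within September 1943: 22 − 14 = 8 days.
Total: 738 days.

738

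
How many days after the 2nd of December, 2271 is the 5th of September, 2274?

1008

December 2, 2271 → December 2, 2272: 366 days (2272 is a leap year).
December 2, 2272 → December 2, 2273: 365 days.
December 2273: 31 − 2 = 29 days remain.
Then January (31), February 2274 (28), March (31), April (30), May (31), June (30), July (31), August (31): 31 + 28 + 31 + 30 + 31 + 30 + 31 + 31 = 243 days.
September 1–5, 2274: 5 days.
Residual: 277 days.
Total: 1008 days.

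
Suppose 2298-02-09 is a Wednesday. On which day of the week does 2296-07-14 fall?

Count forward from the earlier date (July 14, 2296) to the later (February 9, 2298):
Day-of-year of July 14, 2296: 196.
Day-of-year of February 9, 2298: 40.
2296 has 366 days, so 366 − 196 = 170 days remain in 2296.
Full years: 2297: 365. Sum = 365.
Total: 170 + 365 + 40 = 575 days.
575 mod 7 = 1, so 1 day before Wednesday is Tuesday.

Tuesday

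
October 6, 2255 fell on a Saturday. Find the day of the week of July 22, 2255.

Count forward from the earlier date (July 22, 2255) to the later (October 6, 2255):
July 2255: 31 − 22 = 9 days remain.
Then August (31), September (30): 31 + 30 = 61 days.
October 1–6, 2255: 6 days.
Total: 9 + 61 + 6 = 76 days.
76 mod 7 = 6, so 6 days before Saturday is Sunday.

Sunday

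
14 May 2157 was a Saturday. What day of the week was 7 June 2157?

Tuesday

May 2157: 31 − 14 = 17 days remain.
June 1–7, 2157: 7 days.
Total: 17 + 7 = 24 days.
24 mod 7 = 3, so 3 days after Saturday is Tuesday.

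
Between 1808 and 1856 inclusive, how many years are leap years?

Years divisible by 4: 1808, 1812, …, 1856 — 13 in all.
No century exceptions apply. Count: 13.

13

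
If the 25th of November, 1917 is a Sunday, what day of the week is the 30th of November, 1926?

Tuesday

From November 25, 1917 to November 25, 1926: 9 years, of which 2 contain a Feb 29 — 7×365 + 2×366 = 3287 days.
Within November 1926: 30 − 25 = 5 days.
Total: 3292 days.
3292 mod 7 = 2, so 2 days after Sunday is Tuesday.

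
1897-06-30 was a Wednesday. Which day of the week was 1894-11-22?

Count forward from the earlier date (November 22, 1894) to the later (June 30, 1897):
November 22, 1894 → November 22, 1895: 365 days.
November 22, 1895 → November 22, 1896: 366 days (1896 is a leap year).
November 1896: 30 − 22 = 8 days remain.
Then December (31), January (31), February 1897 (28), March (31), April (30), May (31): 31 + 31 + 28 + 31 + 30 + 31 = 182 days.
June 1–30, 1897: 30 days.
Residual: 220 days.
Total: 951 days.
951 mod 7 = 6, so 6 days before Wednesday is Thursday.

Thursday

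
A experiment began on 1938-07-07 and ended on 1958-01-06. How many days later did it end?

Day-of-year of July 7, 1938: 188.
Day-of-year of January 6, 1958: 6.
1938 has 365 days, so 365 − 188 = 177 days remain in 1938.
Full years 1939–1957: 14 common + 5 leap = 14×365 + 5×366 = 6940 days.
Total: 177 + 6940 + 6 = 7123 days.

7123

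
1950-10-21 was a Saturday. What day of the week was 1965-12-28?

From October 21, 1950 to October 21, 1965: 15 years, of which 4 contain a Feb 29 — 11×365 + 4×366 = 5479 days.
October 1965: 31 − 21 = 10 days remain.
Then November (30): 30 days.
December 1–28, 1965: 28 days.
Residual: 68 days.
Total: 5547 days.
5547 mod 7 = 3, so 3 days after Saturday is Tuesday.

Tuesday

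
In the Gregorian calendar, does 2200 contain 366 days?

No

2200 is not a leap year (divisible by 100 but not 400).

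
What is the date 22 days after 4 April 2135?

26 April 2135

Count 22 days after April 4, 2135:
Within April 2135: 26 − 4 = 22 days.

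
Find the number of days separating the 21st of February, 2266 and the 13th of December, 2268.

1026

February 21, 2266 → February 21, 2267: 365 days.
February 21, 2267 → February 21, 2268: 365 days.
February 2268: 29 − 21 = 8 days remain (2268 is a leap year, so February has 29 days).
Then 9 full months totalling 275 days.
December 1–13, 2268: 13 days.
Residual: 296 days.
Total: 1026 days.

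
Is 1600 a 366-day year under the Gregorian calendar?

1600 is a leap year (divisible by 400).

Yes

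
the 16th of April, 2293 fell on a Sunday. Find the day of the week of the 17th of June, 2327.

Friday

From April 16, 2293 to April 16, 2327: 34 years, of which 7 contain a Feb 29 — 27×365 + 7×366 = 12417 days.
(2300 is not a leap year (divisible by 100 but not 400).)
April 2327: 30 − 16 = 14 days remain.
Then May (31): 31 days.
June 1–17, 2327: 17 days.
Residual: 62 days.
Total: 12479 days.
12479 mod 7 = 5, so 5 days after Sunday is Friday.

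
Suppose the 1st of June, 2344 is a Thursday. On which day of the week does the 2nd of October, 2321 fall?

Sunday

Count forward from the earlier date (October 2, 2321) to the later (June 1, 2344):
From October 2, 2321 to October 2, 2343: 22 years, of which 5 contain a Feb 29 — 17×365 + 5×366 = 8035 days.
October 2343: 31 − 2 = 29 days remain.
Then November (30), December (31), January (31), February 2344 (29), March (31), April (30), May (31): 30 + 31 + 31 + 29 + 31 + 30 + 31 = 213 days.
June 1, 2344: 1 day.
Residual: 243 days.
Total: 8278 days.
8278 mod 7 = 4, so 4 days before Thursday is Sunday.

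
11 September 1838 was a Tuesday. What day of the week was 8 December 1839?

September 1838: 30 − 11 = 19 days remain.
Then 14 full months totalling 426 days.
December 1–8, 1839: 8 days.
Total: 19 + 426 + 8 = 453 days.
453 mod 7 = 5, so 5 days after Tuesday is Sunday.

Sunday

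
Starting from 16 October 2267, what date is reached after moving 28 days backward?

18 September 2267

Count 28 days before October 16, 2267:
September 2267: 30 − 18 = 12 days remain.
October 1–16, 2267: 16 days.
Total: 12 + 16 = 28 days.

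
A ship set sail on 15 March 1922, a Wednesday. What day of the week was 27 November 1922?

Monday

March 1922: 31 − 15 = 16 days remain.
Then April (30), May (31), June (30), July (31), August (31), September (30), October (31): 30 + 31 + 30 + 31 + 31 + 30 + 31 = 214 days.
November 1–27, 1922: 27 days.
Total: 16 + 214 + 27 = 257 days.
257 mod 7 = 5, so 5 days after Wednesday is Monday.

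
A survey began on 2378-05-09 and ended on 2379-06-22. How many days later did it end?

Day-of-year of May 9, 2378: 129.
Day-of-year of June 22, 2379: 173.
2378 has 365 days, so 365 − 129 = 236 days remain in 2378.
Total: 236 + 173 = 409 days.

409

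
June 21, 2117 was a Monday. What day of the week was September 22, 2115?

Sunday

Count forward from the earlier date (September 22, 2115) to the later (June 21, 2117):
September 22, 2115 → September 22, 2116: 366 days (2116 is a leap year).
September 2116: 30 − 22 = 8 days remain.
Then October (31), November (30), December (31), January (31), February 2117 (28), March (31), April (30), May (31): 31 + 30 + 31 + 31 + 28 + 31 + 30 + 31 = 243 days.
June 1–21, 2117: 21 days.
Residual: 272 days.
Total: 638 days.
638 mod 7 = 1, so 1 day before Monday is Sunday.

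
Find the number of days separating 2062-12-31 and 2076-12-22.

From December 31, 2062 to December 31, 2075: 13 years, of which 3 contain a Feb 29 — 10×365 + 3×366 = 4748 days.
December 2075: 31 − 31 = 0 days remain.
Then 11 full months totalling 335 days.
December 1–22, 2076: 22 days.
Residual: 357 days.
Total: 5105 days.

5105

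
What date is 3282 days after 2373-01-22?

2382-01-17

Count 3282 days after January 22, 2373:
Day-of-year of January 22, 2373: 22.
Day-of-year of January 17, 2382: 17.
2373 has 365 days, so 365 − 22 = 343 days remain in 2373.
Full years 2374–2381: 6 common + 2 leap = 6×365 + 2×366 = 2922 days.
Total: 343 + 2922 + 17 = 3282 days.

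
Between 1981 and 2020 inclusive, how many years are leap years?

Years divisible by 4 in [1981, 2020]: 1984, 1988, 1992, 1996, 2000, 2004, 2008, 2012, 2016, 2020.
2000 is divisible by 400, so still leap.
No century exceptions apply. Count: 10.

10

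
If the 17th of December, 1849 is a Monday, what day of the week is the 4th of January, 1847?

Count forward from the earlier date (January 4, 1847) to the later (December 17, 1849):
Day-of-year of January 4, 1847: 4.
Day-of-year of December 17, 1849: 351.
1847 has 365 days, so 365 − 4 = 361 days remain in 1847.
Full years: 1848: 366. Sum = 366.
Total: 361 + 366 + 351 = 1078 days.
1078 is a multiple of 7, so the 4th of January, 1847 falls on the same weekday: Monday.

Monday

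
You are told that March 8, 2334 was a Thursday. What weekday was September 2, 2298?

Count forward from the earlier date (September 2, 2298) to the later (March 8, 2334):
Day-of-year of September 2, 2298: 245.
Day-of-year of March 8, 2334: 67.
2298 has 365 days, so 365 − 245 = 120 days remain in 2298.
Full years 2299–2333: 27 common + 8 leap = 27×365 + 8×366 = 12783 days.
Total: 120 + 12783 + 67 = 12970 days.
12970 mod 7 = 6, so 6 days before Thursday is Friday.

Friday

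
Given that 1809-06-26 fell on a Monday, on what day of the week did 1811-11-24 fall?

June 1809: 30 − 26 = 4 days remain.
Then 28 full months totalling 853 days.
November 1–24, 1811: 24 days.
Total: 4 + 853 + 24 = 881 days.
881 mod 7 = 6, so 6 days after Monday is Sunday.

Sunday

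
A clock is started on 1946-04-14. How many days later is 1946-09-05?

April 1946: 30 − 14 = 16 days remain.
Then May (31), June (30), July (31), August (31): 31 + 30 + 31 + 31 = 123 days.
September 1–5, 1946: 5 days.
Total: 16 + 123 + 5 = 144 days.

144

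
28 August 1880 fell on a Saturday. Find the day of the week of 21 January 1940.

Day-of-year of August 28, 1880: 241.
Day-of-year of January 21, 1940: 21.
1880 has 366 days, so 366 − 241 = 125 days remain in 1880.
Full years 1881–1939: 46 common + 13 leap = 46×365 + 13×366 = 21548 days.
Total: 125 + 21548 + 21 = 21694 days.
21694 mod 7 = 1, so 1 day after Saturday is Sunday.

Sunday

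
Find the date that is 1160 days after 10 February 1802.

15 April 1805

Count 1160 days after February 10, 1802:
Day-of-year of February 10, 1802: 41.
Day-of-year of April 15, 1805: 105.
1802 has 365 days, so 365 − 41 = 324 days remain in 1802.
Full years: 1803: 365; 1804: 366. Sum = 731.
Total: 324 + 731 + 105 = 1160 days.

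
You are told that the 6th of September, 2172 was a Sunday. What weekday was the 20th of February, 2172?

Thursday

Count forward from the earlier date (February 20, 2172) to the later (September 6, 2172):
February 2172: 29 − 20 = 9 days remain (2172 is a leap year, so February has 29 days).
Then March (31), April (30), May (31), June (30), July (31), August (31): 31 + 30 + 31 + 30 + 31 + 31 = 184 days.
September 1–6, 2172: 6 days.
Total: 9 + 184 + 6 = 199 days.
199 mod 7 = 3, so 3 days before Sunday is Thursday.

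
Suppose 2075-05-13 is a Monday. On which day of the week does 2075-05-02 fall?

Count forward from the earlier date (May 2, 2075) to the later (May 13, 2075):
Within May 2075: 13 − 2 = 11 days.
11 mod 7 = 4, so 4 days before Monday is Thursday.

Thursday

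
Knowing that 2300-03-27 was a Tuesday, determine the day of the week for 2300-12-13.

Thursday

March 2300: 31 − 27 = 4 days remain.
Then April (30), May (31), June (30), July (31), August (31), September (30), October (31), November (30): 30 + 31 + 30 + 31 + 31 + 30 + 31 + 30 = 244 days.
December 1–13, 2300: 13 days.
Total: 4 + 244 + 13 = 261 days.
261 mod 7 = 2, so 2 days after Tuesday is Thursday.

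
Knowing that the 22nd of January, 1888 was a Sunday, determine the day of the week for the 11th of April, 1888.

Wednesday

January 1888: 31 − 22 = 9 days remain.
Then February 1888 (29), March (31): 29 + 31 = 60 days.
April 1–11, 1888: 11 days.
Total: 9 + 60 + 11 = 80 days.
80 mod 7 = 3, so 3 days after Sunday is Wednesday.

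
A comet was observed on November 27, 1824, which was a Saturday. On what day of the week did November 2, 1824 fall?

Tuesday

Count forward from the earlier date (November 2, 1824) to the later (November 27, 1824):
Within November 1824: 27 − 2 = 25 days.
25 mod 7 = 4, so 4 days before Saturday is Tuesday.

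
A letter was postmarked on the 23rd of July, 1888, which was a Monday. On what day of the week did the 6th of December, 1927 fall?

Tuesday

Day-of-year of July 23, 1888: 205.
Day-of-year of December 6, 1927: 340.
1888 has 366 days, so 366 − 205 = 161 days remain in 1888.
Full years 1889–1926: 30 common + 8 leap = 30×365 + 8×366 = 13878 days.
Total: 161 + 13878 + 340 = 14379 days.
14379 mod 7 = 1, so 1 day after Monday is Tuesday.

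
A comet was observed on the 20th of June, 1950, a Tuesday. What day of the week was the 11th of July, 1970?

Day-of-year of June 20, 1950: 171.
Day-of-year of July 11, 1970: 192.
1950 has 365 days, so 365 − 171 = 194 days remain in 1950.
Full years 1951–1969: 14 common + 5 leap = 14×365 + 5×366 = 6940 days.
Total: 194 + 6940 + 192 = 7326 days.
7326 mod 7 = 4, so 4 days after Tuesday is Saturday.

Saturday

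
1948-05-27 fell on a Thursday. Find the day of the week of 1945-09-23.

Sunday

Count forward from the earlier date (September 23, 1945) to the later (May 27, 1948):
Day-of-year of September 23, 1945: 266.
Day-of-year of May 27, 1948: 148.
1945 has 365 days, so 365 − 266 = 99 days remain in 1945.
Full years: 1946: 365; 1947: 365. Sum = 730.
Total: 99 + 730 + 148 = 977 days.
977 mod 7 = 4, so 4 days before Thursday is Sunday.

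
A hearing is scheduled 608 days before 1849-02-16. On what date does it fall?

1847-06-19

Count 608 days before February 16, 1849:
Day-of-year of June 19, 1847: 170.
Day-of-year of February 16, 1849: 47.
1847 has 365 days, so 365 − 170 = 195 days remain in 1847.
Full years: 1848: 366. Sum = 366.
Total: 195 + 366 + 47 = 608 days.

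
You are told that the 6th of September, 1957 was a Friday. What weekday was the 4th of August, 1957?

Count forward from the earlier date (August 4, 1957) to the later (September 6, 1957):
August 1957: 31 − 4 = 27 days remain.
September 1–6, 1957: 6 days.
Total: 27 + 6 = 33 days.
33 mod 7 = 5, so 5 days before Friday is Sunday.

Sunday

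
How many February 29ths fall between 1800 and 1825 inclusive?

Years divisible by 4 in [1800, 1825]: 1800, 1804, 1808, 1812, 1816, 1820, 1824.
Of these, 1800 is divisible by 100 but not 400, so not leap.
Leap years: 7 − 1 = 6.

6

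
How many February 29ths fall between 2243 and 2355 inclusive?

Years divisible by 4: 2244, 2248, …, 2352 — 28 in all.
Of these, 2300 is divisible by 100 but not 400, so not leap.
Leap years: 28 − 1 = 27.

27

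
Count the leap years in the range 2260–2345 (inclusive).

21

Years divisible by 4: 2260, 2264, …, 2344 — 22 in all.
Of these, 2300 is divisible by 100 but not 400, so not leap.
Leap years: 22 − 1 = 21.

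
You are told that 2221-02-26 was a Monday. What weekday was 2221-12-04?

Tuesday

February 2221: 28 − 26 = 2 days remain (2221 is not a leap year, so February has 28 days).
Then 9 full months totalling 275 days.
December 1–4, 2221: 4 days.
Total: 2 + 275 + 4 = 281 days.
281 mod 7 = 1, so 1 day after Monday is Tuesday.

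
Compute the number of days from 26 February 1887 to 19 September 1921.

12623

Day-of-year of February 26, 1887: 57.
Day-of-year of September 19, 1921: 262.
1887 has 365 days, so 365 − 57 = 308 days remain in 1887.
Full years 1888–1920: 25 common + 8 leap = 25×365 + 8×366 = 12053 days.
Total: 308 + 12053 + 262 = 12623 days.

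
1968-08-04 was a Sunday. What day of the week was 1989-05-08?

Day-of-year of August 4, 1968: 217.
Day-of-year of May 8, 1989: 128.
1968 has 366 days, so 366 − 217 = 149 days remain in 1968.
Full years 1969–1988: 15 common + 5 leap = 15×365 + 5×366 = 7305 days.
Total: 149 + 7305 + 128 = 7582 days.
7582 mod 7 = 1, so 1 day after Sunday is Monday.

Monday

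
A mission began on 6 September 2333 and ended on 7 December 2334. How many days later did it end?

457

September 2333: 30 − 6 = 24 days remain.
Then 14 full months totalling 426 days.
December 1–7, 2334: 7 days.
Total: 24 + 426 + 7 = 457 days.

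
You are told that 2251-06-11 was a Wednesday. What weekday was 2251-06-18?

Within June 2251: 18 − 11 = 7 days.
7 is a multiple of 7, so 2251-06-18 falls on the same weekday: Wednesday.

Wednesday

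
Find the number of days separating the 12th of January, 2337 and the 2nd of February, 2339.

January 2337: 31 − 12 = 19 days remain.
Then 24 full months totalling 730 days.
February 1–2, 2339: 2 days (2339 is not a leap year).
Total: 19 + 730 + 2 = 751 days.

751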